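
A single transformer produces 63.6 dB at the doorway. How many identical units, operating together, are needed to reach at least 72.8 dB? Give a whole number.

The shortfall is 72.8 − 63.6 = 9.2 dB, and N units add 10·log₁₀ N, so need 10·log₁₀ N ≥ 9.2.
N ≥ 10^(9.2/10) = 8.318, so N = 9.

9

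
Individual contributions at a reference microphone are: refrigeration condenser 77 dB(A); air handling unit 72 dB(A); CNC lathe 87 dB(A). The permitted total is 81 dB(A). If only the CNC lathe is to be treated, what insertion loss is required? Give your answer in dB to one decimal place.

Everything except the CNC lathe sums to 10^(77/10) + 10^(72/10) = 6.597e+07 in linear terms, 78.19 dB(A).
The limit corresponds to 10^(81/10) = 1.259e+08; subtracting the fixed part leaves 5.992e+07 for the CNC lathe, i.e. 77.78 dB(A).
So the CNC lathe must be reduced from 87 to 77.78 dB(A): IL = 9.22 dB.

9.2 dB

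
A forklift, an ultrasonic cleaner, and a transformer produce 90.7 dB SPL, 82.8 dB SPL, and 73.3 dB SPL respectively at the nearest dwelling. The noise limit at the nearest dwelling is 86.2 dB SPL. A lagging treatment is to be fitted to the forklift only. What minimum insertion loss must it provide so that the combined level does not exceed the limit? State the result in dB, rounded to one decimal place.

Fixed contribution from the other sources: Σ 10^(L/10) = 10^(82.8/10) + 10^(73.3/10) = 2.119e+08 (83.26 dB SPL).
To meet 86.2 dB SPL overall, the treated forklift may contribute at most 10^(86.2/10) − 2.119e+08 = 2.049e+08, i.e. 83.12 dB SPL.
Required insertion loss = 90.7 − 83.12 = 7.58 dB.

7.6 dB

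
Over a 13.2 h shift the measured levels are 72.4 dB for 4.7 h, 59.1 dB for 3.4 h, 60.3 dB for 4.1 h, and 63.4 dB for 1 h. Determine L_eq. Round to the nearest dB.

68 dB

Weight each interval's intensity by its duration and average over T = 13.2 h:
Σ tᵢ·10^(Lᵢ/10) = 4.7·10^(72.4/10) + 3.4·10^(59.1/10) + 4.1·10^(60.3/10) + 1·10^(63.4/10) = 9.102e+07.
L_eq = 10·log₁₀(9.102e+07/13.2) = 68.39 dB.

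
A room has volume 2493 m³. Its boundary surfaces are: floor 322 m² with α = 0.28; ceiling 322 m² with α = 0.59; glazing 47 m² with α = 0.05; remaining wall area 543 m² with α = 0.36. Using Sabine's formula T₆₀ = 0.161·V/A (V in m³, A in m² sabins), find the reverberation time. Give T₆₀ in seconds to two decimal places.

0.84 s

Total absorption A = 322·0.28 + 322·0.59 + 47·0.05 + 543·0.36 = 477.97 m² sabins.
T₆₀ = 0.161·V/A = 0.161·2493/477.97 = 0.840 s.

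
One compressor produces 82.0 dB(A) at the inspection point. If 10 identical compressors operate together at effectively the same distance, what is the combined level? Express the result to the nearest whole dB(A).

92 dB(A)

With 10 equal, uncorrelated contributions the intensity is 10× that of one unit, giving a rise of 10·log₁₀ 10.
L_total = 82.0 + 10·log₁₀(10) = 82.0 + 10.000 = 92.00 dB(A).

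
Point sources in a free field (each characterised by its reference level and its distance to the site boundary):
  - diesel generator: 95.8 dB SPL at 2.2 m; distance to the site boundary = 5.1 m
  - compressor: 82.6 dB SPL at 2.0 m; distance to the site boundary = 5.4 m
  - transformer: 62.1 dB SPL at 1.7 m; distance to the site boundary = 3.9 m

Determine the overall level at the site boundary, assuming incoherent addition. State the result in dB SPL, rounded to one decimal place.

88.6 dB SPL

First find each source's level at the receiver (point-source: −20·log₁₀(r/r_ref)), then combine on an intensity basis.
diesel generator: 95.8 − 20·log₁₀(5.1/2.2) = 95.8 − 7.30 = 88.50 dB SPL.
compressor: 82.6 − 20·log₁₀(5.4/2.0) = 82.6 − 8.63 = 73.97 dB SPL.
transformer: 62.1 − 20·log₁₀(3.9/1.7) = 62.1 − 7.21 = 54.89 dB SPL.
Σ 10^(L/10) = 7.327e+08 → L_total = 10·log₁₀(7.327e+08) = 88.65 dB SPL.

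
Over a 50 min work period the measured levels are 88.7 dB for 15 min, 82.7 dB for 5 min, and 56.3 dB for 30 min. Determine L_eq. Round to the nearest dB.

84 dB

L_eq = 10·log₁₀[(1/T)·Σ tᵢ·10^(Lᵢ/10)] with T = 50 min.
Σ tᵢ·10^(Lᵢ/10) = 15·10^(88.7/10) + 5·10^(82.7/10) + 30·10^(56.3/10) = 1.206e+10.
L_eq = 10·log₁₀(1.206e+10/50) = 83.83 dB.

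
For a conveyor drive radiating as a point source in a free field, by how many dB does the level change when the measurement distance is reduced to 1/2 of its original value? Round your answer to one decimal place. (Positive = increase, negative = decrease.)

With spherical spreading the level changes by −20·log₁₀(r₂/r₁).
ΔL = −20·log₁₀(0.5) = +6.02 dB.

+6.0 dB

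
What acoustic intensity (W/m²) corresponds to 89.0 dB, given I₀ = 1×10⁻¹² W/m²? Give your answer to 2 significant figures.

L = 10·log₁₀(I/I₀) ⇒ I = I₀·10^(L/10) = 10⁻¹² × 10^8.90.

0.00079 W/m²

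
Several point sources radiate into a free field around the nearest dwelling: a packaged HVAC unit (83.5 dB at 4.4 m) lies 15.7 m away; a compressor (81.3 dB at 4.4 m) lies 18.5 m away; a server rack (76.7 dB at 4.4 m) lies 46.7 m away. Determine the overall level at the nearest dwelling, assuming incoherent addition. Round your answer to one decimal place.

Propagate each source to the receiver with L = L_ref − 20·log₁₀(r/r_ref), then add intensities.
packaged HVAC unit: 83.5 − 20·log₁₀(15.7/4.4) = 83.5 − 11.05 = 72.45 dB.
compressor: 81.3 − 20·log₁₀(18.5/4.4) = 81.3 − 12.47 = 68.83 dB.
server rack: 76.7 − 20·log₁₀(46.7/4.4) = 76.7 − 20.52 = 56.18 dB.
Σ 10^(L/10) = 2.563e+07 → L_total = 10·log₁₀(2.563e+07) = 74.09 dB.

74.1 dB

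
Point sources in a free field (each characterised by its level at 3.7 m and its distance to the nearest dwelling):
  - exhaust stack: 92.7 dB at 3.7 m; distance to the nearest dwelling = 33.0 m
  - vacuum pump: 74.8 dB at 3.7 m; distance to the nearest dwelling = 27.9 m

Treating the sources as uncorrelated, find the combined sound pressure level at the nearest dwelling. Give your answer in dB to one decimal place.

73.8 dB

Apply inverse-square spreading to bring every level to the receiver, then sum 10^(L/10).
exhaust stack: 92.7 − 20·log₁₀(33.0/3.7) = 92.7 − 19.01 = 73.69 dB.
vacuum pump: 74.8 − 20·log₁₀(27.9/3.7) = 74.8 − 17.55 = 57.25 dB.
Σ 10^(L/10) = 2.394e+07 → L_total = 10·log₁₀(2.394e+07) = 73.79 dB.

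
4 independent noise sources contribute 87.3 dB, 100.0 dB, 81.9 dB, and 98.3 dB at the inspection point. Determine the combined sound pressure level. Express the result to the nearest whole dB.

For uncorrelated sources the intensities add, so convert each level to linear form, sum, and take 10·log₁₀ of the total.
Σ 10^(L/10) = 10^(87.3/10) + 10^(100.0/10) + 10^(81.9/10) + 10^(98.3/10) = 1.745e+10.
L_total = 10·log₁₀(1.745e+10) = 102.42 dB.

102 dB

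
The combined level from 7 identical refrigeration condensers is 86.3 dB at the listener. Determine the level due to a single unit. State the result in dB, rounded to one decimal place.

77.8 dB

7 equal contributions raise the level by 10·log₁₀ 7 = 8.451 dB, so each unit alone gives 86.3 − 8.451.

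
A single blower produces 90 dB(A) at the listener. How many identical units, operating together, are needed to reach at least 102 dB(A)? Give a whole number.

16

The shortfall is 102 − 90 = 12.0 dB, and N units add 10·log₁₀ N, so need 10·log₁₀ N ≥ 12.0.
N ≥ 10^(12.0/10) = 15.849, so N = 16.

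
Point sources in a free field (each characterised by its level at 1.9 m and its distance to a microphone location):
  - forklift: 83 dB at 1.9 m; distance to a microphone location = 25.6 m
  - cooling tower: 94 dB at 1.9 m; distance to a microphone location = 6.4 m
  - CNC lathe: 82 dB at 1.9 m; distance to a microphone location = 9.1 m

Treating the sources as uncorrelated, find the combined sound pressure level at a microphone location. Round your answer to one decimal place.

Apply inverse-square spreading to bring every level to the receiver, then sum 10^(L/10).
forklift: 83 − 20·log₁₀(25.6/1.9) = 83 − 22.59 = 60.41 dB.
cooling tower: 94 − 20·log₁₀(6.4/1.9) = 94 − 10.55 = 83.45 dB.
CNC lathe: 82 − 20·log₁₀(9.1/1.9) = 82 − 13.61 = 68.39 dB.
Σ 10^(L/10) = 2.294e+08 → L_total = 10·log₁₀(2.294e+08) = 83.61 dB.

83.6 dB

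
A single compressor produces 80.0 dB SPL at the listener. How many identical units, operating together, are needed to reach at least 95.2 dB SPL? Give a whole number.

N identical sources give L₁ + 10·log₁₀ N, so require 10·log₁₀ N ≥ 95.2 − 80.0 = 15.2 dB.
N ≥ 10^(15.2/10) = 33.113, so N = 34.

34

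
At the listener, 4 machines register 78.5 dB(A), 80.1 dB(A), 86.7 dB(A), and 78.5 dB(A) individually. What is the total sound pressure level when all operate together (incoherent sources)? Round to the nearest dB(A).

Incoherent sources combine by intensity addition: L_total = 10·log₁₀(Σ 10^(L_i/10)).
Σ 10^(L/10) = 10^(78.5/10) + 10^(80.1/10) + 10^(86.7/10) + 10^(78.5/10) = 7.117e+08.
L_total = 10·log₁₀(7.117e+08) = 88.52 dB(A).

89 dB(A)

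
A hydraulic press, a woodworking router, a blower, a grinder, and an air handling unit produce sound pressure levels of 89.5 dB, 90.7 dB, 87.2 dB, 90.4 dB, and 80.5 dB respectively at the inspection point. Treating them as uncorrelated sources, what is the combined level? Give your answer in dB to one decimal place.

95.8 dB

Incoherent sources combine by intensity addition: L_total = 10·log₁₀(Σ 10^(L_i/10)).
Σ 10^(L/10) = 10^(89.5/10) + 10^(90.7/10) + 10^(87.2/10) + 10^(90.4/10) + 10^(80.5/10) = 3.800e+09.
L_total = 10·log₁₀(3.800e+09) = 95.80 dB.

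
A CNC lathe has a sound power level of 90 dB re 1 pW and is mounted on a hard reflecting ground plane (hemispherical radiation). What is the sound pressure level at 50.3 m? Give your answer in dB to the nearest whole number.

L_p = L_w − 10·log₁₀(2π·r²) with r = 50.3 m.
2π·r² = 1.59e+04 m², 10·log₁₀ of that is 42.013 dB.
L_p = 90 − 42.013 = 47.99 dB.

48 dB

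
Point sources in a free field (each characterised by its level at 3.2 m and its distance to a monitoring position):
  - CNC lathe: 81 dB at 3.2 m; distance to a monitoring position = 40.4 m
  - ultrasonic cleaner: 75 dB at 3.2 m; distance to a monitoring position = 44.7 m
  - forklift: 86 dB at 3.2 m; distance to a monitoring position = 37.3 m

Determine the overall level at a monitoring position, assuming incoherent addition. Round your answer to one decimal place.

65.9 dB

First find each source's level at the receiver (point-source: −20·log₁₀(r/r_ref)), then combine on an intensity basis.
CNC lathe: 81 − 20·log₁₀(40.4/3.2) = 81 − 22.02 = 58.98 dB.
ultrasonic cleaner: 75 − 20·log₁₀(44.7/3.2) = 75 − 22.90 = 52.10 dB.
forklift: 86 − 20·log₁₀(37.3/3.2) = 86 − 21.33 = 64.67 dB.
Σ 10^(L/10) = 3.882e+06 → L_total = 10·log₁₀(3.882e+06) = 65.89 dB.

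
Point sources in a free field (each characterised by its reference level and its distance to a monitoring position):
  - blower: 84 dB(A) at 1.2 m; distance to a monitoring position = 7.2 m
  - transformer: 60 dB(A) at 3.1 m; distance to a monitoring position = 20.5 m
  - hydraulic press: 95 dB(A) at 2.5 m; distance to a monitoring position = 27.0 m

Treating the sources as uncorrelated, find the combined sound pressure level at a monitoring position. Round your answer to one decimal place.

First find each source's level at the receiver (point-source: −20·log₁₀(r/r_ref)), then combine on an intensity basis.
blower: 84 − 20·log₁₀(7.2/1.2) = 84 − 15.56 = 68.44 dB(A).
transformer: 60 − 20·log₁₀(20.5/3.1) = 60 − 16.41 = 43.59 dB(A).
hydraulic press: 95 − 20·log₁₀(27.0/2.5) = 95 − 20.67 = 74.33 dB(A).
Σ 10^(L/10) = 3.411e+07 → L_total = 10·log₁₀(3.411e+07) = 75.33 dB(A).

75.3 dB(A)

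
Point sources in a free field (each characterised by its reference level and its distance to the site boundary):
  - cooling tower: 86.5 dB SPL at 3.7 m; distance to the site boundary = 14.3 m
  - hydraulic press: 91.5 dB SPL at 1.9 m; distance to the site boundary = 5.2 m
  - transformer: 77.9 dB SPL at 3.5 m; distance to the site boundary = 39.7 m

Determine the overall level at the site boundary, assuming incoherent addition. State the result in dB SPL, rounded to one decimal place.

83.4 dB SPL

Propagate each source to the receiver with L = L_ref − 20·log₁₀(r/r_ref), then add intensities.
cooling tower: 86.5 − 20·log₁₀(14.3/3.7) = 86.5 − 11.74 = 74.76 dB SPL.
hydraulic press: 91.5 − 20·log₁₀(5.2/1.9) = 91.5 − 8.74 = 82.76 dB SPL.
transformer: 77.9 − 20·log₁₀(39.7/3.5) = 77.9 − 21.09 = 56.81 dB SPL.
Σ 10^(L/10) = 2.190e+08 → L_total = 10·log₁₀(2.190e+08) = 83.40 dB SPL.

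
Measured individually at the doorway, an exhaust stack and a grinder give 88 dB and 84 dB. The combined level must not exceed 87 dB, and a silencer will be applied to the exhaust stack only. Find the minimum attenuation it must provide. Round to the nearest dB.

Fixed contribution from the other source: Σ 10^(L/10) = 10^(84/10) = 2.512e+08 (84.00 dB).
To meet 87 dB overall, the treated exhaust stack may contribute at most 10^(87/10) − 2.512e+08 = 2.500e+08, i.e. 83.98 dB.
So the exhaust stack must be reduced from 88 to 83.98 dB: IL = 4.02 dB.

4 dB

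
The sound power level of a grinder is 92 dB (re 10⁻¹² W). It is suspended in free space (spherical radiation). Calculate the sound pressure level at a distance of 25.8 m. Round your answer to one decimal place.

52.8 dB

The power spreads over a sphere of area 4π·r², so L_p = L_w − 10·log₁₀(4π·r²).
4π·r² = 8365 m², 10·log₁₀ of that is 39.224 dB.
L_p = 92 − 39.224 = 52.78 dB.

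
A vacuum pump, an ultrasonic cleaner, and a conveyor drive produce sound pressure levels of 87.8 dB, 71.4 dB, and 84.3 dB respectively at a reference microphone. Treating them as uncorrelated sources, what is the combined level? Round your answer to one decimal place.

For uncorrelated sources the intensities add, so convert each level to linear form, sum, and take 10·log₁₀ of the total.
Σ 10^(L/10) = 10^(87.8/10) + 10^(71.4/10) + 10^(84.3/10) = 8.855e+08.
L_total = 10·log₁₀(8.855e+08) = 89.47 dB.

89.5 dB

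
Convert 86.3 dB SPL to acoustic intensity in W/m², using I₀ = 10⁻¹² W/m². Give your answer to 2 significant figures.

0.00043 W/m²

I = I₀·10^(L/10) = 10⁻¹² × 10^(86.3/10) = 10^(-3.370).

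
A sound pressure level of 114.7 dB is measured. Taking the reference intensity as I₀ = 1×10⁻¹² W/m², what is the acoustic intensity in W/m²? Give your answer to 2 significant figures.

0.30 W/m²

I = I₀·10^(L/10) = 10⁻¹² × 10^(114.7/10) = 10^(-0.530).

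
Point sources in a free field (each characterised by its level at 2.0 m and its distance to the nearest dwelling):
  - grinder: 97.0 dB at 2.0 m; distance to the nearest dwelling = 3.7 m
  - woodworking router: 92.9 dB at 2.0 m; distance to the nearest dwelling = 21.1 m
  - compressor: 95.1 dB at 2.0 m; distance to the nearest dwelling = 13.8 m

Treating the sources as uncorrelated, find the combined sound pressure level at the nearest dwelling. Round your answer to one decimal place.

Apply inverse-square spreading to bring every level to the receiver, then sum 10^(L/10).
grinder: 97.0 − 20·log₁₀(3.7/2.0) = 97.0 − 5.34 = 91.66 dB.
woodworking router: 92.9 − 20·log₁₀(21.1/2.0) = 92.9 − 20.47 = 72.43 dB.
compressor: 95.1 − 20·log₁₀(13.8/2.0) = 95.1 − 16.78 = 78.32 dB.
Σ 10^(L/10) = 1.550e+09 → L_total = 10·log₁₀(1.550e+09) = 91.90 dB.

91.9 dB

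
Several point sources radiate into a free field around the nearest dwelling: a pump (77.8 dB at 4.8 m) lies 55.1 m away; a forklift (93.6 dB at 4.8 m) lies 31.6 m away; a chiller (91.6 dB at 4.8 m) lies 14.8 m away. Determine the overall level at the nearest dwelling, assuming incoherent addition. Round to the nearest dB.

83 dB

Propagate each source to the receiver with L = L_ref − 20·log₁₀(r/r_ref), then add intensities.
pump: 77.8 − 20·log₁₀(55.1/4.8) = 77.8 − 21.20 = 56.60 dB.
forklift: 93.6 − 20·log₁₀(31.6/4.8) = 93.6 − 16.37 = 77.23 dB.
chiller: 91.6 − 20·log₁₀(14.8/4.8) = 91.6 − 9.78 = 81.82 dB.
Σ 10^(L/10) = 2.054e+08 → L_total = 10·log₁₀(2.054e+08) = 83.13 dB.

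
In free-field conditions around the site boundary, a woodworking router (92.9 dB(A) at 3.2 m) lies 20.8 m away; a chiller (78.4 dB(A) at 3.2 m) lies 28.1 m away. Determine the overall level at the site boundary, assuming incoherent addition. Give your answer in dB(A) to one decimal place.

First find each source's level at the receiver (point-source: −20·log₁₀(r/r_ref)), then combine on an intensity basis.
woodworking router: 92.9 − 20·log₁₀(20.8/3.2) = 92.9 − 16.26 = 76.64 dB(A).
chiller: 78.4 − 20·log₁₀(28.1/3.2) = 78.4 − 18.87 = 59.53 dB(A).
Σ 10^(L/10) = 4.705e+07 → L_total = 10·log₁₀(4.705e+07) = 76.73 dB(A).

76.7 dB(A)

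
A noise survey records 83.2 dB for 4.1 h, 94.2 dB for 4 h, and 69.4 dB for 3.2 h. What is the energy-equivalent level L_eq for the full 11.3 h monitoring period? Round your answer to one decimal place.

Weight each interval's intensity by its duration and average over T = 11.3 h:
Σ tᵢ·10^(Lᵢ/10) = 4.1·10^(83.2/10) + 4·10^(94.2/10) + 3.2·10^(69.4/10) = 1.141e+10.
L_eq = 10·log₁₀(1.141e+10/11.3) = 90.04 dB.

90.0 dB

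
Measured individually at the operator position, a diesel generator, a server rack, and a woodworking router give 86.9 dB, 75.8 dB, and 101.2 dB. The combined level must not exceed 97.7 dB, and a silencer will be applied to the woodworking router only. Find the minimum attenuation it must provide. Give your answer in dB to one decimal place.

Fixed contribution from the other sources: Σ 10^(L/10) = 10^(86.9/10) + 10^(75.8/10) = 5.278e+08 (87.22 dB).
To meet 97.7 dB overall, the treated woodworking router may contribute at most 10^(97.7/10) − 5.278e+08 = 5.361e+09, i.e. 97.29 dB.
So the woodworking router must be reduced from 101.2 to 97.29 dB: IL = 3.91 dB.

3.9 dB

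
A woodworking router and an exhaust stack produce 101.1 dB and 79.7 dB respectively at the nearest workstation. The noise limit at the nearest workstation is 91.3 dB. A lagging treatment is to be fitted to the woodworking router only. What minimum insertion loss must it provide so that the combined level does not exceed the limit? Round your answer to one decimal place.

The untreated sources together contribute 10^(79.7/10) = 9.333e+07, i.e. 79.70 dB.
The limit corresponds to 10^(91.3/10) = 1.349e+09; subtracting the fixed part leaves 1.256e+09 for the woodworking router, i.e. 90.99 dB.
So the woodworking router must be reduced from 101.1 to 90.99 dB: IL = 10.11 dB.

10.1 dB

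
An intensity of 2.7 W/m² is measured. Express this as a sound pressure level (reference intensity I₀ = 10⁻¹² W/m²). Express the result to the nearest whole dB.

124 dB

Dividing by I₀ shifts the exponent by 12: I/I₀ = 2.7×10^12.
L = 10·(0.4314 + 12) = 124.31 dB.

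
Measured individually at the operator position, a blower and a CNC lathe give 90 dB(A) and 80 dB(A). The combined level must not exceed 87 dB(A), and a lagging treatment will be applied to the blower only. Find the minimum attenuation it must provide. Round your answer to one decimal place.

4.0 dB

The untreated sources together contribute 10^(80/10) = 1.000e+08, i.e. 80.00 dB(A).
The limit corresponds to 10^(87/10) = 5.012e+08; subtracting the fixed part leaves 4.012e+08 for the blower, i.e. 86.03 dB(A).
Required insertion loss = 90 − 86.03 = 3.97 dB.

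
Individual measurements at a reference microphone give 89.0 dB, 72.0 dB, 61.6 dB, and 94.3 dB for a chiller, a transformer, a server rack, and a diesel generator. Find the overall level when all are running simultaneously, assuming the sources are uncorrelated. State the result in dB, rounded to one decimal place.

For uncorrelated sources the intensities add, so convert each level to linear form, sum, and take 10·log₁₀ of the total.
Σ 10^(L/10) = 10^(89.0/10) + 10^(72.0/10) + 10^(61.6/10) + 10^(94.3/10) = 3.503e+09.
L_total = 10·log₁₀(3.503e+09) = 95.44 dB.

95.4 dB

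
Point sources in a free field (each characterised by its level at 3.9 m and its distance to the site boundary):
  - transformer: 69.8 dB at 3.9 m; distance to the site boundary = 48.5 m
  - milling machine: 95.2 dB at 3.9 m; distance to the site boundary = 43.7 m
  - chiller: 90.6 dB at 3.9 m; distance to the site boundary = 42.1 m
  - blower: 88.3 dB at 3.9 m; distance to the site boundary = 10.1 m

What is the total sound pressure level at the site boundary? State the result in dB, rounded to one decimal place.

81.4 dB

Apply inverse-square spreading to bring every level to the receiver, then sum 10^(L/10).
transformer: 69.8 − 20·log₁₀(48.5/3.9) = 69.8 − 21.89 = 47.91 dB.
milling machine: 95.2 − 20·log₁₀(43.7/3.9) = 95.2 − 20.99 = 74.21 dB.
chiller: 90.6 − 20·log₁₀(42.1/3.9) = 90.6 − 20.66 = 69.94 dB.
blower: 88.3 − 20·log₁₀(10.1/3.9) = 88.3 − 8.27 = 80.03 dB.
Σ 10^(L/10) = 1.371e+08 → L_total = 10·log₁₀(1.371e+08) = 81.37 dB.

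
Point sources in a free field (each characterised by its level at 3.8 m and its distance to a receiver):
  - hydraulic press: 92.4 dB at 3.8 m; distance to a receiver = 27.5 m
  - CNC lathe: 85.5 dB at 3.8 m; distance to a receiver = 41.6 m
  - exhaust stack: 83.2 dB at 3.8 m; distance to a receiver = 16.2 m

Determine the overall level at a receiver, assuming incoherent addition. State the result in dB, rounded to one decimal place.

76.8 dB

First find each source's level at the receiver (point-source: −20·log₁₀(r/r_ref)), then combine on an intensity basis.
hydraulic press: 92.4 − 20·log₁₀(27.5/3.8) = 92.4 − 17.19 = 75.21 dB.
CNC lathe: 85.5 − 20·log₁₀(41.6/3.8) = 85.5 − 20.79 = 64.71 dB.
exhaust stack: 83.2 − 20·log₁₀(16.2/3.8) = 83.2 − 12.59 = 70.61 dB.
Σ 10^(L/10) = 4.764e+07 → L_total = 10·log₁₀(4.764e+07) = 76.78 dB.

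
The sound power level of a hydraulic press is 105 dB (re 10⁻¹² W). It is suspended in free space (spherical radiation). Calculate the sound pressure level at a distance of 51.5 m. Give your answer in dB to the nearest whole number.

60 dB

The power spreads over a sphere of area 4π·r², so L_p = L_w − 10·log₁₀(4π·r²).
4π·r² = 3.333e+04 m², 10·log₁₀ of that is 45.228 dB.
L_p = 105 − 45.228 = 59.77 dB.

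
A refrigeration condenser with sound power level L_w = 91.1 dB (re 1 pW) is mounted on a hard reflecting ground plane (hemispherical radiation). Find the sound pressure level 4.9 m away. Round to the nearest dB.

Free-field hemispherical radiation: L_p = L_w − 10·log₁₀(2π·r²), r = 4.9 m.
2π·r² = 150.9 m², 10·log₁₀ of that is 21.786 dB.
L_p = 91.1 − 21.786 = 69.31 dB.

69 dB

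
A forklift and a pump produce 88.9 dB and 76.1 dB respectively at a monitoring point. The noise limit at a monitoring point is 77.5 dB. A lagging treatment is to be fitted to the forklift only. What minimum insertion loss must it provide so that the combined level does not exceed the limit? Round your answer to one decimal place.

The untreated sources together contribute 10^(76.1/10) = 4.074e+07, i.e. 76.10 dB.
To meet 77.5 dB overall, the treated forklift may contribute at most 10^(77.5/10) − 4.074e+07 = 1.550e+07, i.e. 71.90 dB.
So the forklift must be reduced from 88.9 to 71.90 dB: IL = 17.00 dB.

17.0 dB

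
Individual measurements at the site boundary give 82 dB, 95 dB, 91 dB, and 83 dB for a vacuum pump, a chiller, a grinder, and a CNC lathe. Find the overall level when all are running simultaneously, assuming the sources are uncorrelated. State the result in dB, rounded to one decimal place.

96.8 dB

Incoherent sources combine by intensity addition: L_total = 10·log₁₀(Σ 10^(L_i/10)).
Σ 10^(L/10) = 10^(82/10) + 10^(95/10) + 10^(91/10) + 10^(83/10) = 4.779e+09.
L_total = 10·log₁₀(4.779e+09) = 96.79 dB.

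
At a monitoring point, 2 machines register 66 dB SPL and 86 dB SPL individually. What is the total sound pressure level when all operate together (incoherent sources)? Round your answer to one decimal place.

Incoherent sources combine by intensity addition: L_total = 10·log₁₀(Σ 10^(L_i/10)).
Σ 10^(L/10) = 10^(66/10) + 10^(86/10) = 4.021e+08.
L_total = 10·log₁₀(4.021e+08) = 86.04 dB SPL.

86.0 dB SPL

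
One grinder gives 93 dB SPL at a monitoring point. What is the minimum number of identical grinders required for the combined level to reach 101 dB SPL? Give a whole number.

7

Need L₁ + 10·log₁₀ N ≥ 101, i.e. log₁₀ N ≥ 0.80.
N ≥ 10^(8.0/10) = 6.310, so N = 7.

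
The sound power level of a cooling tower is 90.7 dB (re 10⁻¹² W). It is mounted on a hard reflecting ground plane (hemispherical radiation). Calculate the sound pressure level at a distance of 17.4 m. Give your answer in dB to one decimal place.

L_p = L_w − 10·log₁₀(2π·r²) with r = 17.4 m.
2π·r² = 1902 m², 10·log₁₀ of that is 32.793 dB.
L_p = 90.7 − 32.793 = 57.91 dB.

57.9 dB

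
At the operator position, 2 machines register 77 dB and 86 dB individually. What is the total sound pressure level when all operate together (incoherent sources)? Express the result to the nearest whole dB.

87 dB

For uncorrelated sources the intensities add, so convert each level to linear form, sum, and take 10·log₁₀ of the total.
Σ 10^(L/10) = 10^(77/10) + 10^(86/10) = 4.482e+08.
L_total = 10·log₁₀(4.482e+08) = 86.51 dB.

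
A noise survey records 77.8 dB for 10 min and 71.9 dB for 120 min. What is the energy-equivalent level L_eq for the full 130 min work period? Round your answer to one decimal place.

72.8 dB

The energy average is taken in the linear domain: L_eq = 10·log₁₀[(Σ tᵢ·10^(Lᵢ/10))/T], T = 130 min.
Σ tᵢ·10^(Lᵢ/10) = 10·10^(77.8/10) + 120·10^(71.9/10) = 2.461e+09.
L_eq = 10·log₁₀(2.461e+09/130) = 72.77 dB.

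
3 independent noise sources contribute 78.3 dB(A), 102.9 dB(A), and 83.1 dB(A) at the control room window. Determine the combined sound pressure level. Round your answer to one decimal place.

103.0 dB(A)

Incoherent sources combine by intensity addition: L_total = 10·log₁₀(Σ 10^(L_i/10)).
Σ 10^(L/10) = 10^(78.3/10) + 10^(102.9/10) + 10^(83.1/10) = 1.977e+10.
L_total = 10·log₁₀(1.977e+10) = 102.96 dB(A).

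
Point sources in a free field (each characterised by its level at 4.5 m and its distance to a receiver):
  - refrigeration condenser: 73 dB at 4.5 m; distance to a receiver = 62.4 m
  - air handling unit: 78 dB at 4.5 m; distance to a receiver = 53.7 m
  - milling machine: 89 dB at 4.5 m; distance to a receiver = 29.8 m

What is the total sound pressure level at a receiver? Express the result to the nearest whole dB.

73 dB

Apply inverse-square spreading to bring every level to the receiver, then sum 10^(L/10).
refrigeration condenser: 73 − 20·log₁₀(62.4/4.5) = 73 − 22.84 = 50.16 dB.
air handling unit: 78 − 20·log₁₀(53.7/4.5) = 78 − 21.54 = 56.46 dB.
milling machine: 89 − 20·log₁₀(29.8/4.5) = 89 − 16.42 = 72.58 dB.
Σ 10^(L/10) = 1.866e+07 → L_total = 10·log₁₀(1.866e+07) = 72.71 dB.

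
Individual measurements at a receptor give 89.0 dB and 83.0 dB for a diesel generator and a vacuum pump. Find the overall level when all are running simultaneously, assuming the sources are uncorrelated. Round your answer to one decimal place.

Incoherent sources combine by intensity addition: L_total = 10·log₁₀(Σ 10^(L_i/10)).
Σ 10^(L/10) = 10^(89.0/10) + 10^(83.0/10) = 9.939e+08.
L_total = 10·log₁₀(9.939e+08) = 89.97 dB.

90.0 dB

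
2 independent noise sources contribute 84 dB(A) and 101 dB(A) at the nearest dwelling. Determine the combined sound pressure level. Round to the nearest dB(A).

For uncorrelated sources the intensities add, so convert each level to linear form, sum, and take 10·log₁₀ of the total.
Σ 10^(L/10) = 10^(84/10) + 10^(101/10) = 1.284e+10.
L_total = 10·log₁₀(1.284e+10) = 101.09 dB(A).

101 dB(A)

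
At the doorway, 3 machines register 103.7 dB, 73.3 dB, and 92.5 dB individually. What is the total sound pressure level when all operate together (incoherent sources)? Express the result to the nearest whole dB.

Incoherent sources combine by intensity addition: L_total = 10·log₁₀(Σ 10^(L_i/10)).
Σ 10^(L/10) = 10^(103.7/10) + 10^(73.3/10) + 10^(92.5/10) = 2.524e+10.
L_total = 10·log₁₀(2.524e+10) = 104.02 dB.

104 dB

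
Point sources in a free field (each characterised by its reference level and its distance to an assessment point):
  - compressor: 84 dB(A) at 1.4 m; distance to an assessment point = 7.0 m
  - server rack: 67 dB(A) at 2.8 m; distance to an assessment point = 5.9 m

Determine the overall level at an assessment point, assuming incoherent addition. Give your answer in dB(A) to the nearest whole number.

Apply inverse-square spreading to bring every level to the receiver, then sum 10^(L/10).
compressor: 84 − 20·log₁₀(7.0/1.4) = 84 − 13.98 = 70.02 dB(A).
server rack: 67 − 20·log₁₀(5.9/2.8) = 67 − 6.47 = 60.53 dB(A).
Σ 10^(L/10) = 1.118e+07 → L_total = 10·log₁₀(1.118e+07) = 70.48 dB(A).

70 dB(A)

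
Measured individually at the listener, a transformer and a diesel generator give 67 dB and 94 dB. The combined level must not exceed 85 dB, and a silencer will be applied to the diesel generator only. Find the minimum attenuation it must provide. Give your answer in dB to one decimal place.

9.1 dB

The untreated sources together contribute 10^(67/10) = 5.012e+06, i.e. 67.00 dB.
To meet 85 dB overall, the treated diesel generator may contribute at most 10^(85/10) − 5.012e+06 = 3.112e+08, i.e. 84.93 dB.
Required insertion loss = 94 − 84.93 = 9.07 dB.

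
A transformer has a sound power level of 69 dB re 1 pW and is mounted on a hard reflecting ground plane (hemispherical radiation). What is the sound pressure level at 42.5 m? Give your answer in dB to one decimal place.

The power spreads over a hemisphere of area 2π·r², so L_p = L_w − 10·log₁₀(2π·r²).
2π·r² = 1.135e+04 m², 10·log₁₀ of that is 40.550 dB.
L_p = 69 − 40.550 = 28.45 dB.

28.5 dB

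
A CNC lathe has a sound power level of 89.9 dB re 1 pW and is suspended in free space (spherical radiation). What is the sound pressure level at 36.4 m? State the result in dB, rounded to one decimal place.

L_p = L_w − 10·log₁₀(4π·r²) with r = 36.4 m.
4π·r² = 1.665e+04 m², 10·log₁₀ of that is 42.214 dB.
L_p = 89.9 − 42.214 = 47.69 dB.

47.7 dB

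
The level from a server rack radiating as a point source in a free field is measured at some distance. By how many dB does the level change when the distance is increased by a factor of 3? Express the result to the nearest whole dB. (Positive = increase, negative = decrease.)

With spherical spreading the level changes by −20·log₁₀(r₂/r₁).
ΔL = −20·log₁₀(3) = -9.54 dB.

-10 dB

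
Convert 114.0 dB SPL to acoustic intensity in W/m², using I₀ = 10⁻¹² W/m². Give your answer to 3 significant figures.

I = I₀·10^(L/10) = 10⁻¹² × 10^(114.0/10) = 10^(-0.600).

0.251 W/m²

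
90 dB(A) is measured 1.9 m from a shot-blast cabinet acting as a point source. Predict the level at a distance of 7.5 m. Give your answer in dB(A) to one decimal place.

Point-source attenuation: ΔL = 20·log₁₀(r₂/r₁) = 20·log₁₀(7.5/1.9) = 11.926 dB.
L₂ = 90 − 20·log₁₀(7.5/1.9) = 90 − 11.926 = 78.07 dB(A).

78.1 dB(A)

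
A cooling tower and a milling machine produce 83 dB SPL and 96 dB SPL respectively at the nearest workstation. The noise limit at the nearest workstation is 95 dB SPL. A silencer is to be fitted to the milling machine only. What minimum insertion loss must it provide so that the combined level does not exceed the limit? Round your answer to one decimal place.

1.3 dB

Everything except the milling machine sums to 10^(83/10) = 1.995e+08 in linear terms, 83.00 dB SPL.
To meet 95 dB SPL overall, the treated milling machine may contribute at most 10^(95/10) − 1.995e+08 = 2.963e+09, i.e. 94.72 dB SPL.
Required insertion loss = 96 − 94.72 = 1.28 dB.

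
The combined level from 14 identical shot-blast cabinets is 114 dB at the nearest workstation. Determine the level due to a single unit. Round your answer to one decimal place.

For N identical incoherent sources L_total = L₁ + 10·log₁₀ N, so L₁ = 114 − 10·log₁₀(14) = 114 − 11.461.

102.5 dB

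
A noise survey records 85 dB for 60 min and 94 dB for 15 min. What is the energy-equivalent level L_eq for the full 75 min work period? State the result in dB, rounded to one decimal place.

88.8 dB

Weight each interval's intensity by its duration and average over T = 75 min:
Σ tᵢ·10^(Lᵢ/10) = 60·10^(85/10) + 15·10^(94/10) = 5.665e+10.
L_eq = 10·log₁₀(5.665e+10/75) = 88.78 dB.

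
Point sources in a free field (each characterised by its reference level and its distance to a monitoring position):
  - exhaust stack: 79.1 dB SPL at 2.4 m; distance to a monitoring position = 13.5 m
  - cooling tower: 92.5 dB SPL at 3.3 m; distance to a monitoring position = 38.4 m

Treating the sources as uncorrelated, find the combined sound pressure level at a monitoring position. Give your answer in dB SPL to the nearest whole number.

72 dB SPL

Apply inverse-square spreading to bring every level to the receiver, then sum 10^(L/10).
exhaust stack: 79.1 − 20·log₁₀(13.5/2.4) = 79.1 − 15.00 = 64.10 dB SPL.
cooling tower: 92.5 − 20·log₁₀(38.4/3.3) = 92.5 − 21.32 = 71.18 dB SPL.
Σ 10^(L/10) = 1.570e+07 → L_total = 10·log₁₀(1.570e+07) = 71.96 dB SPL.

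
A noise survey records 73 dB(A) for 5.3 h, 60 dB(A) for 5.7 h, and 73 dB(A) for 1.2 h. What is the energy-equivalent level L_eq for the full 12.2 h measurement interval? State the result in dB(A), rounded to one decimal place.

70.5 dB(A)

L_eq = 10·log₁₀[(1/T)·Σ tᵢ·10^(Lᵢ/10)] with T = 12.2 h.
Σ tᵢ·10^(Lᵢ/10) = 5.3·10^(73/10) + 5.7·10^(60/10) + 1.2·10^(73/10) = 1.354e+08.
L_eq = 10·log₁₀(1.354e+08/12.2) = 70.45 dB(A).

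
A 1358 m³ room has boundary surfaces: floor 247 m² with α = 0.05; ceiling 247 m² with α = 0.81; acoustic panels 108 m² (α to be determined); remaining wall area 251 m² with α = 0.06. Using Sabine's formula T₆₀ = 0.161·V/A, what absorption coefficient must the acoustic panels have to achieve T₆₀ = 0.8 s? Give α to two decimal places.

0.42

A = 0.161·V/T₆₀ = 0.161·1358/0.8 = 273.30 m² sabins.
Absorption from the other surfaces = 247·0.05 + 247·0.81 + 251·0.06 = 227.48 m², so the acoustic panels must supply 45.82 m² over 108 m².
α = 45.82/108 = 0.424.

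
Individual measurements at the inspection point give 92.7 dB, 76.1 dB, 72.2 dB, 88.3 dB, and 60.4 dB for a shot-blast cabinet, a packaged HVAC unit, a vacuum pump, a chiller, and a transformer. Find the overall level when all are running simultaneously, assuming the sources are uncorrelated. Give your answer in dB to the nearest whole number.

94 dB

For uncorrelated sources the intensities add, so convert each level to linear form, sum, and take 10·log₁₀ of the total.
Σ 10^(L/10) = 10^(92.7/10) + 10^(76.1/10) + 10^(72.2/10) + 10^(88.3/10) + 10^(60.4/10) = 2.597e+09.
L_total = 10·log₁₀(2.597e+09) = 94.14 dB.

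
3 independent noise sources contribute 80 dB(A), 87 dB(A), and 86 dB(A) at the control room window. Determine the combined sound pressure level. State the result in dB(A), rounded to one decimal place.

Incoherent sources combine by intensity addition: L_total = 10·log₁₀(Σ 10^(L_i/10)).
Σ 10^(L/10) = 10^(80/10) + 10^(87/10) + 10^(86/10) = 9.993e+08.
L_total = 10·log₁₀(9.993e+08) = 90.00 dB(A).

90.0 dB(A)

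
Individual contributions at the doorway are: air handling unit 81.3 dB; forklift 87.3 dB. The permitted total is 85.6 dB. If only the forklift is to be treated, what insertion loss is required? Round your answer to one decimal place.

The untreated sources together contribute 10^(81.3/10) = 1.349e+08, i.e. 81.30 dB.
To meet 85.6 dB overall, the treated forklift may contribute at most 10^(85.6/10) − 1.349e+08 = 2.282e+08, i.e. 83.58 dB.
So the forklift must be reduced from 87.3 to 83.58 dB: IL = 3.72 dB.

3.7 dB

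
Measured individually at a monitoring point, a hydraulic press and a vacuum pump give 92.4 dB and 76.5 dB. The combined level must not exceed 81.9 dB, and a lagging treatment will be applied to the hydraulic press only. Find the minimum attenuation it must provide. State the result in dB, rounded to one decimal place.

The untreated sources together contribute 10^(76.5/10) = 4.467e+07, i.e. 76.50 dB.
To meet 81.9 dB overall, the treated hydraulic press may contribute at most 10^(81.9/10) − 4.467e+07 = 1.102e+08, i.e. 80.42 dB.
So the hydraulic press must be reduced from 92.4 to 80.42 dB: IL = 11.98 dB.

12.0 dB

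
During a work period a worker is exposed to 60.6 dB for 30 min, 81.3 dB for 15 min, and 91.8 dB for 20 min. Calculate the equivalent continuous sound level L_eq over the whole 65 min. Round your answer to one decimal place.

87.0 dB

L_eq = 10·log₁₀[(1/T)·Σ tᵢ·10^(Lᵢ/10)] with T = 65 min.
Σ tᵢ·10^(Lᵢ/10) = 30·10^(60.6/10) + 15·10^(81.3/10) + 20·10^(91.8/10) = 3.233e+10.
L_eq = 10·log₁₀(3.233e+10/65) = 86.97 dB.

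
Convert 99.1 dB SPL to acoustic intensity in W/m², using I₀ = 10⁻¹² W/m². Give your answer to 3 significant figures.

0.00813 W/m²

I = I₀·10^(L/10) = 10⁻¹² × 10^(99.1/10) = 10^(-2.090).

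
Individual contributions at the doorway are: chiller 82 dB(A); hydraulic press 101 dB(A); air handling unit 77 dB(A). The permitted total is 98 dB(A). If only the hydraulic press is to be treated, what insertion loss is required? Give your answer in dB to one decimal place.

3.1 dB

The untreated sources together contribute 10^(82/10) + 10^(77/10) = 2.086e+08, i.e. 83.19 dB(A).
The limit corresponds to 10^(98/10) = 6.310e+09; subtracting the fixed part leaves 6.101e+09 for the hydraulic press, i.e. 97.85 dB(A).
So the hydraulic press must be reduced from 101 to 97.85 dB(A): IL = 3.15 dB.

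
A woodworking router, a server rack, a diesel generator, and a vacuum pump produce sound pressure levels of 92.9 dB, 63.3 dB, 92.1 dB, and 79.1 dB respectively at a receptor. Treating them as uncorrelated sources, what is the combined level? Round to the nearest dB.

96 dB

Incoherent sources combine by intensity addition: L_total = 10·log₁₀(Σ 10^(L_i/10)).
Σ 10^(L/10) = 10^(92.9/10) + 10^(63.3/10) + 10^(92.1/10) + 10^(79.1/10) = 3.655e+09.
L_total = 10·log₁₀(3.655e+09) = 95.63 dB.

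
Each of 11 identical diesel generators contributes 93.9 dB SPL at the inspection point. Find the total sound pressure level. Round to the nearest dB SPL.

104 dB SPL

With 11 equal, uncorrelated contributions the intensity is 11× that of one unit, giving a rise of 10·log₁₀ 11.
L_total = 93.9 + 10·log₁₀(11) = 93.9 + 10.414 = 104.31 dB SPL.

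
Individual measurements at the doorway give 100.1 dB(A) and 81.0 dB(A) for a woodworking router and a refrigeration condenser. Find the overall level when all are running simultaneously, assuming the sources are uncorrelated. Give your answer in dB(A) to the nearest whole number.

For uncorrelated sources the intensities add, so convert each level to linear form, sum, and take 10·log₁₀ of the total.
Σ 10^(L/10) = 10^(100.1/10) + 10^(81.0/10) = 1.036e+10.
L_total = 10·log₁₀(1.036e+10) = 100.15 dB(A).

100 dB(A)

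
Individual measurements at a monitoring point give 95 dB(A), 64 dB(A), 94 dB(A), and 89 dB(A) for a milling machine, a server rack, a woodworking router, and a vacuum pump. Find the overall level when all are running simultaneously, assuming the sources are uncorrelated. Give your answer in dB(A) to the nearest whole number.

Incoherent sources combine by intensity addition: L_total = 10·log₁₀(Σ 10^(L_i/10)).
Σ 10^(L/10) = 10^(95/10) + 10^(64/10) + 10^(94/10) + 10^(89/10) = 6.471e+09.
L_total = 10·log₁₀(6.471e+09) = 98.11 dB(A).

98 dB(A)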